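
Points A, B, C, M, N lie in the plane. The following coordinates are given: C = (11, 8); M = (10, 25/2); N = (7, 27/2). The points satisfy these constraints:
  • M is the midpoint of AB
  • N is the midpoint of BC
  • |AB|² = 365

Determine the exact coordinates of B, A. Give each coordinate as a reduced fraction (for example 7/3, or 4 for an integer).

B = (3, 19)
A = (17, 6)

1. B_x = 3  [B = 2·N−C = 2·(7, 27/2)−(11, 8)]
2. B_y = 19  [B = 2·N−C = 2·(7, 27/2)−(11, 8)]
   so B = (3, 19)
3. A_x = 17  [A = 2·M−B = 2·(10, 25/2)−(3, 19)]
4. A_y = 6  [A = 2·M−B = 2·(10, 25/2)−(3, 19)]
   so A = (17, 6)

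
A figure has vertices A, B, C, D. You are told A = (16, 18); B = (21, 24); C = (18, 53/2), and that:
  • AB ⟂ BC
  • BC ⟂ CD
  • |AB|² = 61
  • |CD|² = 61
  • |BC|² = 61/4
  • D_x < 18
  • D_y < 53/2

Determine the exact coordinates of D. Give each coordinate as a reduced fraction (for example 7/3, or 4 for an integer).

1. D_x = 13  [[BC ⟂ CD ⇒ -3x+5/2y-49/4=0] ∩ [|D−(18, 53/2)|²=61]]
2. D_y = 41/2  [[BC ⟂ CD ⇒ -3x+5/2y-49/4=0] ∩ [|D−(18, 53/2)|²=61]]
   so D = (13, 41/2)

D = (13, 41/2)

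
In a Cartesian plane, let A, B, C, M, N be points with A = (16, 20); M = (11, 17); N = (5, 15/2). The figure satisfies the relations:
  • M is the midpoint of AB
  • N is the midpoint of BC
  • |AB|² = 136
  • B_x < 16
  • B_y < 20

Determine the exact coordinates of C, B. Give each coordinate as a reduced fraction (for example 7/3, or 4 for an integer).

1. B_x = 6  [B = 2·M−A = 2·(11, 17)−(16, 20)]
2. B_y = 14  [B = 2·M−A = 2·(11, 17)−(16, 20)]
   so B = (6, 14)
3. C_x = 4  [C = 2·N−B = 2·(5, 15/2)−(6, 14)]
4. C_y = 1  [C = 2·N−B = 2·(5, 15/2)−(6, 14)]
   so C = (4, 1)

C = (4, 1)
B = (6, 14)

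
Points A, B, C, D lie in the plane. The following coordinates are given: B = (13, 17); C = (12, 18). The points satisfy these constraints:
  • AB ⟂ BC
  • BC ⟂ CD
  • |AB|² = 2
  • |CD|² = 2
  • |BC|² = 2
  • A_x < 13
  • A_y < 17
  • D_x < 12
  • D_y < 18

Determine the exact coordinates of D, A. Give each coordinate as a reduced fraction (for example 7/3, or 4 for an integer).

D = (11, 17)
A = (12, 16)

1. D_x = 11  [[BC ⟂ CD ⇒ -1x+1y-6=0] ∩ [|D−(12, 18)|²=2]]
2. D_y = 17  [[BC ⟂ CD ⇒ -1x+1y-6=0] ∩ [|D−(12, 18)|²=2]]
   so D = (11, 17)
3. A_x = 12  [[AB ⟂ BC ⇒ 1x-1y+4=0] ∩ [|A−(13, 17)|²=2]]
4. A_y = 16  [[AB ⟂ BC ⇒ 1x-1y+4=0] ∩ [|A−(13, 17)|²=2]]
   so A = (12, 16)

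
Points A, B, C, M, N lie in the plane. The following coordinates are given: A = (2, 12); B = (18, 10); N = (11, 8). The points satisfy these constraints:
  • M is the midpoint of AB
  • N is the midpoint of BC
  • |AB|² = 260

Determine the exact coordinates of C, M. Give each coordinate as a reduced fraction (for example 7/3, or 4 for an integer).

C = (4, 6)
M = (10, 11)

1. M_x = 10  [2·M = A+B = (2, 12)+(18, 10)]
2. M_y = 11  [2·M = A+B = (2, 12)+(18, 10)]
   so M = (10, 11)
3. C_x = 4  [C = 2·N−B = 2·(11, 8)−(18, 10)]
4. C_y = 6  [C = 2·N−B = 2·(11, 8)−(18, 10)]
   so C = (4, 6)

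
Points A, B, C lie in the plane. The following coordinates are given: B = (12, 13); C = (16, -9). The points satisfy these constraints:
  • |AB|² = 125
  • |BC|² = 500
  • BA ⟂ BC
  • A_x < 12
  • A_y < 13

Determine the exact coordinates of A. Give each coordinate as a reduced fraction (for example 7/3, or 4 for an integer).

1. A_x = 1  [[BA ⟂ BC ⇒ 4x-22y+238=0] ∩ [|A−(12, 13)|²=125]]
2. A_y = 11  [[BA ⟂ BC ⇒ 4x-22y+238=0] ∩ [|A−(12, 13)|²=125]]
   so A = (1, 11)

A = (1, 11)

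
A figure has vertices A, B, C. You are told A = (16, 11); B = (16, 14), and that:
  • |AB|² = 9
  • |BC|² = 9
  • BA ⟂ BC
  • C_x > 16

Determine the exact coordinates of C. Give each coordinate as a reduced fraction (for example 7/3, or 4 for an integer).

1. C_x = 19  [[BA ⟂ BC ⇒ -3y+42=0] ∩ [|C−(16, 14)|²=9]]
2. C_y = 14  [[BA ⟂ BC ⇒ -3y+42=0] ∩ [|C−(16, 14)|²=9]]
   so C = (19, 14)

C = (19, 14)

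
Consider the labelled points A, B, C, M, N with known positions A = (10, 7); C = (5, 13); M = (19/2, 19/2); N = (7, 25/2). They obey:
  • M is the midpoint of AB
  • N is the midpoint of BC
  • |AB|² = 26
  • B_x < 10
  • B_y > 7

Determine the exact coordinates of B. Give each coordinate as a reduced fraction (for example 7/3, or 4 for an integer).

1. B_x = 9  [B = 2·M−A = 2·(19/2, 19/2)−(10, 7)]
2. B_y = 12  [B = 2·M−A = 2·(19/2, 19/2)−(10, 7)]
   so B = (9, 12)

B = (9, 12)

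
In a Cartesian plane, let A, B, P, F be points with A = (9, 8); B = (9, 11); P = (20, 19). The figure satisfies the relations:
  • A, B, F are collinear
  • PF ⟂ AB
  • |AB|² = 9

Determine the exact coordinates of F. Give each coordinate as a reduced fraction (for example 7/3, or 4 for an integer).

F = (9, 19)

1. F_x = 9  [[A, B, F are collinear ⇒ -3x+27=0] ∩ [PF ⟂ AB ⇒ 3y-57=0]]
2. F_y = 19  [[A, B, F are collinear ⇒ -3x+27=0] ∩ [PF ⟂ AB ⇒ 3y-57=0]]
   so F = (9, 19)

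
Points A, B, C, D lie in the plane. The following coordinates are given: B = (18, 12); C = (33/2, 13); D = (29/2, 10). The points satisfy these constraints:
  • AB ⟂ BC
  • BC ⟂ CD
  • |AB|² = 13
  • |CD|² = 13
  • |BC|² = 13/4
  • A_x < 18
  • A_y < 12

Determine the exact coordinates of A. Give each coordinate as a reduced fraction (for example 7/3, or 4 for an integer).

A = (16, 9)

1. A_x = 16  [[AB ⟂ BC ⇒ 3/2x-1y-15=0] ∩ [|A−(18, 12)|²=13]]
2. A_y = 9  [[AB ⟂ BC ⇒ 3/2x-1y-15=0] ∩ [|A−(18, 12)|²=13]]
   so A = (16, 9)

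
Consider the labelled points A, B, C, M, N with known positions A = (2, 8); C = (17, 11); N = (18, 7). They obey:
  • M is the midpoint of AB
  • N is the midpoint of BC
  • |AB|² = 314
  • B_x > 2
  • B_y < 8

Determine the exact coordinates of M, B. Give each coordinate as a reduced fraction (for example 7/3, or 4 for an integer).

1. B_x = 19  [B = 2·N−C = 2·(18, 7)−(17, 11)]
2. B_y = 3  [B = 2·N−C = 2·(18, 7)−(17, 11)]
   so B = (19, 3)
3. M_x = 21/2  [2·M = A+B = (2, 8)+(19, 3)]
4. M_y = 11/2  [2·M = A+B = (2, 8)+(19, 3)]
   so M = (21/2, 11/2)

M = (21/2, 11/2)
B = (19, 3)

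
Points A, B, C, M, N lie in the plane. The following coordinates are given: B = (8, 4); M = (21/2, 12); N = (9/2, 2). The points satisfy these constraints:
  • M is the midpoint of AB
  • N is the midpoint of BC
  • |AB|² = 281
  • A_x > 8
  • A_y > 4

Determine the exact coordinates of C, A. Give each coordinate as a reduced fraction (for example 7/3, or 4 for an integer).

1. A_x = 13  [A = 2·M−B = 2·(21/2, 12)−(8, 4)]
2. A_y = 20  [A = 2·M−B = 2·(21/2, 12)−(8, 4)]
   so A = (13, 20)
3. C_x = 1  [C = 2·N−B = 2·(9/2, 2)−(8, 4)]
4. C_y = 0  [C = 2·N−B = 2·(9/2, 2)−(8, 4)]
   so C = (1, 0)

C = (1, 0)
A = (13, 20)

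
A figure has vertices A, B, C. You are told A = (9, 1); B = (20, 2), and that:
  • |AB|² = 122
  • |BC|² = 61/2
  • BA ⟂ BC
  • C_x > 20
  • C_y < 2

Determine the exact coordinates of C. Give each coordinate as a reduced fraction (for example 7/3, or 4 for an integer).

C = (41/2, -7/2)

1. C_x = 41/2  [[BA ⟂ BC ⇒ -11x-1y+222=0] ∩ [|C−(20, 2)|²=61/2]]
2. C_y = -7/2  [[BA ⟂ BC ⇒ -11x-1y+222=0] ∩ [|C−(20, 2)|²=61/2]]
   so C = (41/2, -7/2)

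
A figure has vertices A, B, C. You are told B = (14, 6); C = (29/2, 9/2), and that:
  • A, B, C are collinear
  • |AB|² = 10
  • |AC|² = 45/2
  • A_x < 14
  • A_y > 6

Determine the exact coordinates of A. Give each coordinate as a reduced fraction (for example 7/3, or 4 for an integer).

1. A_x = 13  [[A, B, C are collinear ⇒ 3/2x+1/2y-24=0] ∩ [|A−(14, 6)|²=10]]
2. A_y = 9  [[A, B, C are collinear ⇒ 3/2x+1/2y-24=0] ∩ [|A−(14, 6)|²=10]]
   so A = (13, 9)

A = (13, 9)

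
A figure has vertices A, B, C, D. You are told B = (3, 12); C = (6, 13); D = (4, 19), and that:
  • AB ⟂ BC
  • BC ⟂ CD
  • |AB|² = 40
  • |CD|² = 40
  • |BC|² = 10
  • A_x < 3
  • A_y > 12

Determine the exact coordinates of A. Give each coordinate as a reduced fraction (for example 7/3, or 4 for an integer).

A = (1, 18)

1. A_x = 1  [[AB ⟂ BC ⇒ -3x-1y+21=0] ∩ [|A−(3, 12)|²=40]]
2. A_y = 18  [[AB ⟂ BC ⇒ -3x-1y+21=0] ∩ [|A−(3, 12)|²=40]]
   so A = (1, 18)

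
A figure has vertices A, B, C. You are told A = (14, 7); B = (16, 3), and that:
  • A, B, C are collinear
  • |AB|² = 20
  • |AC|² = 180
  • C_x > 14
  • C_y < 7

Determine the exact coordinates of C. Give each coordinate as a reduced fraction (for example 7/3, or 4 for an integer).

C = (20, -5)

1. C_x = 20  [[A, B, C are collinear ⇒ 4x+2y-70=0] ∩ [|C−(14, 7)|²=180]]
2. C_y = -5  [[A, B, C are collinear ⇒ 4x+2y-70=0] ∩ [|C−(14, 7)|²=180]]
   so C = (20, -5)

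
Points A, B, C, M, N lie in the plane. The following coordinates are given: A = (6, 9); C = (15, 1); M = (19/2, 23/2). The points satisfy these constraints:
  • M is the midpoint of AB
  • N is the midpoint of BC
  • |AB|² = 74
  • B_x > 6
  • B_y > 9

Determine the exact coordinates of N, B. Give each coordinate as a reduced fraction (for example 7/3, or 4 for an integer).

1. B_x = 13  [B = 2·M−A = 2·(19/2, 23/2)−(6, 9)]
2. B_y = 14  [B = 2·M−A = 2·(19/2, 23/2)−(6, 9)]
   so B = (13, 14)
3. N_x = 14  [2·N = B+C = (13, 14)+(15, 1)]
4. N_y = 15/2  [2·N = B+C = (13, 14)+(15, 1)]
   so N = (14, 15/2)

N = (14, 15/2)
B = (13, 14)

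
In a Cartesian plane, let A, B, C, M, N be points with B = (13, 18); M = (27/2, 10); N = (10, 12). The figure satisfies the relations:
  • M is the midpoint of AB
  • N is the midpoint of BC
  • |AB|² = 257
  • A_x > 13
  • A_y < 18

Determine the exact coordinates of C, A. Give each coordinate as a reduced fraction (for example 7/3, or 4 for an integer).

C = (7, 6)
A = (14, 2)

1. A_x = 14  [A = 2·M−B = 2·(27/2, 10)−(13, 18)]
2. A_y = 2  [A = 2·M−B = 2·(27/2, 10)−(13, 18)]
   so A = (14, 2)
3. C_x = 7  [C = 2·N−B = 2·(10, 12)−(13, 18)]
4. C_y = 6  [C = 2·N−B = 2·(10, 12)−(13, 18)]
   so C = (7, 6)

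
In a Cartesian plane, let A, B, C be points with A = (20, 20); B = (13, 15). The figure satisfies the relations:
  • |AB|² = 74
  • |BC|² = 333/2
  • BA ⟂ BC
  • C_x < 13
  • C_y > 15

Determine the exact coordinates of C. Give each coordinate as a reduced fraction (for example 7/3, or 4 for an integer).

C = (11/2, 51/2)

1. C_x = 11/2  [[BA ⟂ BC ⇒ 7x+5y-166=0] ∩ [|C−(13, 15)|²=333/2]]
2. C_y = 51/2  [[BA ⟂ BC ⇒ 7x+5y-166=0] ∩ [|C−(13, 15)|²=333/2]]
   so C = (11/2, 51/2)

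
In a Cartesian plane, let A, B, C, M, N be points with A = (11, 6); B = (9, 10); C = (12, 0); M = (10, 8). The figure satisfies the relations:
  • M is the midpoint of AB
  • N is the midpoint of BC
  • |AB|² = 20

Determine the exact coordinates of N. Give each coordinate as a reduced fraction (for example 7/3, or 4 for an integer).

N = (21/2, 5)

1. N_x = 21/2  [2·N = B+C = (9, 10)+(12, 0)]
2. N_y = 5  [2·N = B+C = (9, 10)+(12, 0)]
   so N = (21/2, 5)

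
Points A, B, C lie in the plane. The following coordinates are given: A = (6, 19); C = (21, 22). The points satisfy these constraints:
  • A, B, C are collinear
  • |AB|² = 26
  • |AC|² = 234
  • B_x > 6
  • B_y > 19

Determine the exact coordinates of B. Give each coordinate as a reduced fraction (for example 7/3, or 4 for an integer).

B = (11, 20)

1. B_x = 11  [[A, B, C are collinear ⇒ 3x-15y+267=0] ∩ [|B−(6, 19)|²=26]]
2. B_y = 20  [[A, B, C are collinear ⇒ 3x-15y+267=0] ∩ [|B−(6, 19)|²=26]]
   so B = (11, 20)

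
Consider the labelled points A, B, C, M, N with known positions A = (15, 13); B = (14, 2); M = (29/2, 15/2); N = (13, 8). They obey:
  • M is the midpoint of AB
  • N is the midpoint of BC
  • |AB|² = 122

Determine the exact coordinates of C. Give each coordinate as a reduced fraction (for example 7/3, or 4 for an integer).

C = (12, 14)

1. C_x = 12  [C = 2·N−B = 2·(13, 8)−(14, 2)]
2. C_y = 14  [C = 2·N−B = 2·(13, 8)−(14, 2)]
   so C = (12, 14)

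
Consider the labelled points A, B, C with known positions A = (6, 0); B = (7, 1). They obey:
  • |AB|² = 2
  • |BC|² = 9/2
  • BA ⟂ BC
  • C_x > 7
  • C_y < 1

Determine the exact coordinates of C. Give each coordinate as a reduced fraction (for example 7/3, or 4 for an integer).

1. C_x = 17/2  [[BA ⟂ BC ⇒ -1x-1y+8=0] ∩ [|C−(7, 1)|²=9/2]]
2. C_y = -1/2  [[BA ⟂ BC ⇒ -1x-1y+8=0] ∩ [|C−(7, 1)|²=9/2]]
   so C = (17/2, -1/2)

C = (17/2, -1/2)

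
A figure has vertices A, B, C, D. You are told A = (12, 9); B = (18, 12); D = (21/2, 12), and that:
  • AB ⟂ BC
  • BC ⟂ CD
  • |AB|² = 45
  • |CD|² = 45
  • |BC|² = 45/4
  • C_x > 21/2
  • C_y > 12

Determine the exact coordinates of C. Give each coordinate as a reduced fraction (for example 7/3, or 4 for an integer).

1. C_x = 33/2  [[AB ⟂ BC ⇒ 6x+3y-144=0] ∩ [|C−(21/2, 12)|²=45]]
2. C_y = 15  [[AB ⟂ BC ⇒ 6x+3y-144=0] ∩ [|C−(21/2, 12)|²=45]]
   so C = (33/2, 15)

C = (33/2, 15)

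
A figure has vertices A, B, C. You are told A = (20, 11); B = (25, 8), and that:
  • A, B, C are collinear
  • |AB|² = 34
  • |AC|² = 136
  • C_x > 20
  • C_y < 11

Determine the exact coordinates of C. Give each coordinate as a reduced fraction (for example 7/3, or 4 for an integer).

C = (30, 5)

1. C_x = 30  [[A, B, C are collinear ⇒ 3x+5y-115=0] ∩ [|C−(20, 11)|²=136]]
2. C_y = 5  [[A, B, C are collinear ⇒ 3x+5y-115=0] ∩ [|C−(20, 11)|²=136]]
   so C = (30, 5)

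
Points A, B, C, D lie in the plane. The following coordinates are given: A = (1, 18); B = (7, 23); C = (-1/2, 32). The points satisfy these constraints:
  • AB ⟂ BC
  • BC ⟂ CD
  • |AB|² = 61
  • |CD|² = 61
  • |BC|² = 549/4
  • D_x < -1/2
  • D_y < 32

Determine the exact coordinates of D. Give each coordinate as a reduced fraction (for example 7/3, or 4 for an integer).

D = (-13/2, 27)

1. D_x = -13/2  [[BC ⟂ CD ⇒ -15/2x+9y-1167/4=0] ∩ [|D−(-1/2, 32)|²=61]]
2. D_y = 27  [[BC ⟂ CD ⇒ -15/2x+9y-1167/4=0] ∩ [|D−(-1/2, 32)|²=61]]
   so D = (-13/2, 27)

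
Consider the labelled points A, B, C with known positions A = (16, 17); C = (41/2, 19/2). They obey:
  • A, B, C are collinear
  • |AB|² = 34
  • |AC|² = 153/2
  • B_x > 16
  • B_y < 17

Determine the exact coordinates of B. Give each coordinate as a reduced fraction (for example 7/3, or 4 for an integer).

1. B_x = 19  [[A, B, C are collinear ⇒ -15/2x-9/2y+393/2=0] ∩ [|B−(16, 17)|²=34]]
2. B_y = 12  [[A, B, C are collinear ⇒ -15/2x-9/2y+393/2=0] ∩ [|B−(16, 17)|²=34]]
   so B = (19, 12)

B = (19, 12)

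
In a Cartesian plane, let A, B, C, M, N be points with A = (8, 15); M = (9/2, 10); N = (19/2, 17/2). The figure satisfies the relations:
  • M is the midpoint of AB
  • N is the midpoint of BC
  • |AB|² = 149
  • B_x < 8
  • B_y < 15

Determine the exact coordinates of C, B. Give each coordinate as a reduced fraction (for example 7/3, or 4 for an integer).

C = (18, 12)
B = (1, 5)

1. B_x = 1  [B = 2·M−A = 2·(9/2, 10)−(8, 15)]
2. B_y = 5  [B = 2·M−A = 2·(9/2, 10)−(8, 15)]
   so B = (1, 5)
3. C_x = 18  [C = 2·N−B = 2·(19/2, 17/2)−(1, 5)]
4. C_y = 12  [C = 2·N−B = 2·(19/2, 17/2)−(1, 5)]
   so C = (18, 12)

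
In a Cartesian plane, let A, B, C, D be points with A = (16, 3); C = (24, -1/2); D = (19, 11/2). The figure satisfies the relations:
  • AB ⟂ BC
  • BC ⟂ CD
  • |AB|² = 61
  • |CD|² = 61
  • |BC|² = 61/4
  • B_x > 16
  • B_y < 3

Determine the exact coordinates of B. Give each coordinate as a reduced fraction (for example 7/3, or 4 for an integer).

B = (21, -3)

1. B_x = 21  [[BC ⟂ CD ⇒ 5x-6y-123=0] ∩ [|B−(16, 3)|²=61]]
2. B_y = -3  [[BC ⟂ CD ⇒ 5x-6y-123=0] ∩ [|B−(16, 3)|²=61]]
   so B = (21, -3)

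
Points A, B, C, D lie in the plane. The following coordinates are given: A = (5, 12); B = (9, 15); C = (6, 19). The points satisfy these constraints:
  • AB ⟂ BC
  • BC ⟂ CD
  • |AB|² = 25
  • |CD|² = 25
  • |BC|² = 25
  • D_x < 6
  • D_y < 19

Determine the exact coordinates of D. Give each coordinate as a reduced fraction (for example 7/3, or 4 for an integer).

1. D_x = 2  [[BC ⟂ CD ⇒ -3x+4y-58=0] ∩ [|D−(6, 19)|²=25]]
2. D_y = 16  [[BC ⟂ CD ⇒ -3x+4y-58=0] ∩ [|D−(6, 19)|²=25]]
   so D = (2, 16)

D = (2, 16)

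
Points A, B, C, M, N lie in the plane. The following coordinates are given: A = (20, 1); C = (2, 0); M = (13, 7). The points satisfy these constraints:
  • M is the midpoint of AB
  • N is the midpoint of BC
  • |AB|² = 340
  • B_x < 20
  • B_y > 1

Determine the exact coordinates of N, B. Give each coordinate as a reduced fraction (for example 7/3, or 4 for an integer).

1. B_x = 6  [B = 2·M−A = 2·(13, 7)−(20, 1)]
2. B_y = 13  [B = 2·M−A = 2·(13, 7)−(20, 1)]
   so B = (6, 13)
3. N_x = 4  [2·N = B+C = (6, 13)+(2, 0)]
4. N_y = 13/2  [2·N = B+C = (6, 13)+(2, 0)]
   so N = (4, 13/2)

N = (4, 13/2)
B = (6, 13)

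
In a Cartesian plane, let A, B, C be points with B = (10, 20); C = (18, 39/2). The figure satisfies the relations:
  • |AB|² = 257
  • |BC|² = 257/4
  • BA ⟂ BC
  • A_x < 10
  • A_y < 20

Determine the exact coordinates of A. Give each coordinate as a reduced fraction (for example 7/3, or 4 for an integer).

1. A_x = 9  [[BA ⟂ BC ⇒ 8x-1/2y-70=0] ∩ [|A−(10, 20)|²=257]]
2. A_y = 4  [[BA ⟂ BC ⇒ 8x-1/2y-70=0] ∩ [|A−(10, 20)|²=257]]
   so A = (9, 4)

A = (9, 4)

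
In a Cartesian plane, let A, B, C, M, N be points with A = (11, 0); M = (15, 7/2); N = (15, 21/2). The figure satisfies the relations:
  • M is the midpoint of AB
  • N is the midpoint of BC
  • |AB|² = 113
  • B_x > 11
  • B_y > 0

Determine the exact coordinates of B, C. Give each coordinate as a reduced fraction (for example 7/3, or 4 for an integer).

1. B_x = 19  [B = 2·M−A = 2·(15, 7/2)−(11, 0)]
2. B_y = 7  [B = 2·M−A = 2·(15, 7/2)−(11, 0)]
   so B = (19, 7)
3. C_x = 11  [C = 2·N−B = 2·(15, 21/2)−(19, 7)]
4. C_y = 14  [C = 2·N−B = 2·(15, 21/2)−(19, 7)]
   so C = (11, 14)

B = (19, 7)
C = (11, 14)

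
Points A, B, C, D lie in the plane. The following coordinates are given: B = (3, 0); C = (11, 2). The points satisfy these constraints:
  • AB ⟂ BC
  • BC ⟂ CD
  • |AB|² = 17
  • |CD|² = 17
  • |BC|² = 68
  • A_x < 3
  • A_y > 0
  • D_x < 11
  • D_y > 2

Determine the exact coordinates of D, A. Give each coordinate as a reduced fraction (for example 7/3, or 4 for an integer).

1. D_x = 10  [[BC ⟂ CD ⇒ 8x+2y-92=0] ∩ [|D−(11, 2)|²=17]]
2. D_y = 6  [[BC ⟂ CD ⇒ 8x+2y-92=0] ∩ [|D−(11, 2)|²=17]]
   so D = (10, 6)
3. A_x = 2  [[AB ⟂ BC ⇒ -8x-2y+24=0] ∩ [|A−(3, 0)|²=17]]
4. A_y = 4  [[AB ⟂ BC ⇒ -8x-2y+24=0] ∩ [|A−(3, 0)|²=17]]
   so A = (2, 4)

D = (10, 6)
A = (2, 4)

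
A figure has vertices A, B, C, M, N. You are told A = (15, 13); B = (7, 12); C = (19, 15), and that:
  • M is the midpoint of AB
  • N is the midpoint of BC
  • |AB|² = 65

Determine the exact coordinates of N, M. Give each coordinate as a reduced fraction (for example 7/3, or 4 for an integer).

N = (13, 27/2)
M = (11, 25/2)

1. M_x = 11  [2·M = A+B = (15, 13)+(7, 12)]
2. M_y = 25/2  [2·M = A+B = (15, 13)+(7, 12)]
   so M = (11, 25/2)
3. N_x = 13  [2·N = B+C = (7, 12)+(19, 15)]
4. N_y = 27/2  [2·N = B+C = (7, 12)+(19, 15)]
   so N = (13, 27/2)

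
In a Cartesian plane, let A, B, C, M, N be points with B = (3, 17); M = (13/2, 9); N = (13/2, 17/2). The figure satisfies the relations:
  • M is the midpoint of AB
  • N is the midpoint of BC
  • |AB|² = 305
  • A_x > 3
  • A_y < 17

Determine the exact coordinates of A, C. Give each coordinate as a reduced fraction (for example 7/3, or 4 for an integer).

A = (10, 1)
C = (10, 0)

1. A_x = 10  [A = 2·M−B = 2·(13/2, 9)−(3, 17)]
2. A_y = 1  [A = 2·M−B = 2·(13/2, 9)−(3, 17)]
   so A = (10, 1)
3. C_x = 10  [C = 2·N−B = 2·(13/2, 17/2)−(3, 17)]
4. C_y = 0  [C = 2·N−B = 2·(13/2, 17/2)−(3, 17)]
   so C = (10, 0)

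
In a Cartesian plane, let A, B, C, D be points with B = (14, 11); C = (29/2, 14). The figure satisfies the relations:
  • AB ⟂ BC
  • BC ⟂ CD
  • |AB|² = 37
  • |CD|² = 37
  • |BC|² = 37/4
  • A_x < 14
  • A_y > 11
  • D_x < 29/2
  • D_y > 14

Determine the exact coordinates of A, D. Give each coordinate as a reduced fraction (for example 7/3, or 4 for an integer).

A = (8, 12)
D = (17/2, 15)

1. A_x = 8  [[AB ⟂ BC ⇒ -1/2x-3y+40=0] ∩ [|A−(14, 11)|²=37]]
2. A_y = 12  [[AB ⟂ BC ⇒ -1/2x-3y+40=0] ∩ [|A−(14, 11)|²=37]]
   so A = (8, 12)
3. D_x = 17/2  [[BC ⟂ CD ⇒ 1/2x+3y-197/4=0] ∩ [|D−(29/2, 14)|²=37]]
4. D_y = 15  [[BC ⟂ CD ⇒ 1/2x+3y-197/4=0] ∩ [|D−(29/2, 14)|²=37]]
   so D = (17/2, 15)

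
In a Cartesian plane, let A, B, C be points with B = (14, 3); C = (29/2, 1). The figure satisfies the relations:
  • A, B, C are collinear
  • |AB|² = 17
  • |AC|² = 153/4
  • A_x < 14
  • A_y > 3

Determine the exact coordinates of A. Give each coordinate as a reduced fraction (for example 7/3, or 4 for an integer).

A = (13, 7)

1. A_x = 13  [[A, B, C are collinear ⇒ 2x+1/2y-59/2=0] ∩ [|A−(14, 3)|²=17]]
2. A_y = 7  [[A, B, C are collinear ⇒ 2x+1/2y-59/2=0] ∩ [|A−(14, 3)|²=17]]
   so A = (13, 7)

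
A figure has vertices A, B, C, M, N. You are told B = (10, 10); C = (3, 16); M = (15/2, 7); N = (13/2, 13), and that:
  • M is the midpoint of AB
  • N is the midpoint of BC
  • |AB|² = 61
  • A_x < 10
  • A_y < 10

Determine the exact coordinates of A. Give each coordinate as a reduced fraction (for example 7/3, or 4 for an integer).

A = (5, 4)

1. A_x = 5  [A = 2·M−B = 2·(15/2, 7)−(10, 10)]
2. A_y = 4  [A = 2·M−B = 2·(15/2, 7)−(10, 10)]
   so A = (5, 4)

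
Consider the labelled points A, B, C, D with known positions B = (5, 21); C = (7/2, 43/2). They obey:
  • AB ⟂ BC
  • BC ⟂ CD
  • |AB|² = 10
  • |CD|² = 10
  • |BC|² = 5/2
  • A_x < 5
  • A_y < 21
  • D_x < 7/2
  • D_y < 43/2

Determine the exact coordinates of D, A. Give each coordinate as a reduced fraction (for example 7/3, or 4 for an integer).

D = (5/2, 37/2)
A = (4, 18)

1. D_x = 5/2  [[BC ⟂ CD ⇒ -3/2x+1/2y-11/2=0] ∩ [|D−(7/2, 43/2)|²=10]]
2. D_y = 37/2  [[BC ⟂ CD ⇒ -3/2x+1/2y-11/2=0] ∩ [|D−(7/2, 43/2)|²=10]]
   so D = (5/2, 37/2)
3. A_x = 4  [[AB ⟂ BC ⇒ 3/2x-1/2y+3=0] ∩ [|A−(5, 21)|²=10]]
4. A_y = 18  [[AB ⟂ BC ⇒ 3/2x-1/2y+3=0] ∩ [|A−(5, 21)|²=10]]
   so A = (4, 18)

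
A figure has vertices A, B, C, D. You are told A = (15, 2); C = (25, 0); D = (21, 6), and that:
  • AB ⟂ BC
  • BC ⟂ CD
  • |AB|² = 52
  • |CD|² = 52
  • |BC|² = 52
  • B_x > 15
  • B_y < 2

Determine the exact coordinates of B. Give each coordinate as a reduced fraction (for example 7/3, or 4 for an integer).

B = (19, -4)

1. B_x = 19  [[BC ⟂ CD ⇒ 4x-6y-100=0] ∩ [|B−(15, 2)|²=52]]
2. B_y = -4  [[BC ⟂ CD ⇒ 4x-6y-100=0] ∩ [|B−(15, 2)|²=52]]
   so B = (19, -4)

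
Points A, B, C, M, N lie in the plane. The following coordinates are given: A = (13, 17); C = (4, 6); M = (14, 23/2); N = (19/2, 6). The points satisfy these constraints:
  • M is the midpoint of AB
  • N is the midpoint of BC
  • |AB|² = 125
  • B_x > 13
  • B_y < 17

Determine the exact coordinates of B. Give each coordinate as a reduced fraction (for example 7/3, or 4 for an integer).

B = (15, 6)

1. B_x = 15  [B = 2·M−A = 2·(14, 23/2)−(13, 17)]
2. B_y = 6  [B = 2·M−A = 2·(14, 23/2)−(13, 17)]
   so B = (15, 6)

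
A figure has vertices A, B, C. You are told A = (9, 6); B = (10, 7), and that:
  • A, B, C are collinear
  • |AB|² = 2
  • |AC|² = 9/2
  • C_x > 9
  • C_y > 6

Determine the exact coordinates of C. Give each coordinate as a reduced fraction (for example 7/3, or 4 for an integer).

1. C_x = 21/2  [[A, B, C are collinear ⇒ -1x+1y+3=0] ∩ [|C−(9, 6)|²=9/2]]
2. C_y = 15/2  [[A, B, C are collinear ⇒ -1x+1y+3=0] ∩ [|C−(9, 6)|²=9/2]]
   so C = (21/2, 15/2)

C = (21/2, 15/2)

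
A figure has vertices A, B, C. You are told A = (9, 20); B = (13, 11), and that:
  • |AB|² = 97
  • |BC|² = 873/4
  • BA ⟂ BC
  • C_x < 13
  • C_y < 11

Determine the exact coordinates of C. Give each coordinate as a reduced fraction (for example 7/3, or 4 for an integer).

C = (-1/2, 5)

1. C_x = -1/2  [[BA ⟂ BC ⇒ -4x+9y-47=0] ∩ [|C−(13, 11)|²=873/4]]
2. C_y = 5  [[BA ⟂ BC ⇒ -4x+9y-47=0] ∩ [|C−(13, 11)|²=873/4]]
   so C = (-1/2, 5)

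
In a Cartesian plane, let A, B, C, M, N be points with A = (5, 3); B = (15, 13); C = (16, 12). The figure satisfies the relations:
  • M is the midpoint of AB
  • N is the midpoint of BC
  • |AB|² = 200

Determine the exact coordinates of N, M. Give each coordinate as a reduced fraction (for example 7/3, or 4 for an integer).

1. M_x = 10  [2·M = A+B = (5, 3)+(15, 13)]
2. M_y = 8  [2·M = A+B = (5, 3)+(15, 13)]
   so M = (10, 8)
3. N_x = 31/2  [2·N = B+C = (15, 13)+(16, 12)]
4. N_y = 25/2  [2·N = B+C = (15, 13)+(16, 12)]
   so N = (31/2, 25/2)

N = (31/2, 25/2)
M = (10, 8)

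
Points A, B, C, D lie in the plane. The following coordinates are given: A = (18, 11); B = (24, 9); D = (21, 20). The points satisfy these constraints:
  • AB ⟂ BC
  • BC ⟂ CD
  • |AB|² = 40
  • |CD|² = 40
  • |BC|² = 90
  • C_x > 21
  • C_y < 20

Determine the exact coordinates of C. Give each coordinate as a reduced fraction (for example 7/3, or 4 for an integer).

C = (27, 18)

1. C_x = 27  [[AB ⟂ BC ⇒ 6x-2y-126=0] ∩ [|C−(21, 20)|²=40]]
2. C_y = 18  [[AB ⟂ BC ⇒ 6x-2y-126=0] ∩ [|C−(21, 20)|²=40]]
   so C = (27, 18)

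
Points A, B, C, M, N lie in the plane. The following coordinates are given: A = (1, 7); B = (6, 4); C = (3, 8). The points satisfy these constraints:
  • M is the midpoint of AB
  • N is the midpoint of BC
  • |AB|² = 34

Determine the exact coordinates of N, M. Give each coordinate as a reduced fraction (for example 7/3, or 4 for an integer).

N = (9/2, 6)
M = (7/2, 11/2)

1. M_x = 7/2  [2·M = A+B = (1, 7)+(6, 4)]
2. M_y = 11/2  [2·M = A+B = (1, 7)+(6, 4)]
   so M = (7/2, 11/2)
3. N_x = 9/2  [2·N = B+C = (6, 4)+(3, 8)]
4. N_y = 6  [2·N = B+C = (6, 4)+(3, 8)]
   so N = (9/2, 6)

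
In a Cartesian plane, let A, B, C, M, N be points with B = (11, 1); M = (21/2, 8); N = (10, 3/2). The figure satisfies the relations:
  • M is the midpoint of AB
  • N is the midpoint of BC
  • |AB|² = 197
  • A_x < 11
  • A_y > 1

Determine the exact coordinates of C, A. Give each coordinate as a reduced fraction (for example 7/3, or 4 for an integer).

1. A_x = 10  [A = 2·M−B = 2·(21/2, 8)−(11, 1)]
2. A_y = 15  [A = 2·M−B = 2·(21/2, 8)−(11, 1)]
   so A = (10, 15)
3. C_x = 9  [C = 2·N−B = 2·(10, 3/2)−(11, 1)]
4. C_y = 2  [C = 2·N−B = 2·(10, 3/2)−(11, 1)]
   so C = (9, 2)

C = (9, 2)
A = (10, 15)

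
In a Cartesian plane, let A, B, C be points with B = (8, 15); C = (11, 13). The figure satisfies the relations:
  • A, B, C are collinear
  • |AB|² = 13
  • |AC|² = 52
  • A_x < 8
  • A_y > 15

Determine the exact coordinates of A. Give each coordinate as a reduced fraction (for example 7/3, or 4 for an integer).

1. A_x = 5  [[A, B, C are collinear ⇒ 2x+3y-61=0] ∩ [|A−(8, 15)|²=13]]
2. A_y = 17  [[A, B, C are collinear ⇒ 2x+3y-61=0] ∩ [|A−(8, 15)|²=13]]
   so A = (5, 17)

A = (5, 17)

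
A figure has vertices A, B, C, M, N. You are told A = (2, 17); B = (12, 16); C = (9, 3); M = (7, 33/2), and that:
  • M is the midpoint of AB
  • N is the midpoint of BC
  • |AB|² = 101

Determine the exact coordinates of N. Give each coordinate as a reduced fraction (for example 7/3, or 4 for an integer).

N = (21/2, 19/2)

1. N_x = 21/2  [2·N = B+C = (12, 16)+(9, 3)]
2. N_y = 19/2  [2·N = B+C = (12, 16)+(9, 3)]
   so N = (21/2, 19/2)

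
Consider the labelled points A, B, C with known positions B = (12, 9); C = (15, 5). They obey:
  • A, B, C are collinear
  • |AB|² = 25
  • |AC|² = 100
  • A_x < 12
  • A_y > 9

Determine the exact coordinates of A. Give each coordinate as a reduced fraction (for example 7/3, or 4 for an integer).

1. A_x = 9  [[A, B, C are collinear ⇒ 4x+3y-75=0] ∩ [|A−(12, 9)|²=25]]
2. A_y = 13  [[A, B, C are collinear ⇒ 4x+3y-75=0] ∩ [|A−(12, 9)|²=25]]
   so A = (9, 13)

A = (9, 13)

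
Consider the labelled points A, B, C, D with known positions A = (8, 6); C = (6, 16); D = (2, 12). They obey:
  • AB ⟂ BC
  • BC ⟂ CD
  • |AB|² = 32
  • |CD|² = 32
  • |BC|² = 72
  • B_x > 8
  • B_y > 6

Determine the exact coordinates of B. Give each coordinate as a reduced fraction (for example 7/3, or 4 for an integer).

1. B_x = 12  [[BC ⟂ CD ⇒ 4x+4y-88=0] ∩ [|B−(8, 6)|²=32]]
2. B_y = 10  [[BC ⟂ CD ⇒ 4x+4y-88=0] ∩ [|B−(8, 6)|²=32]]
   so B = (12, 10)

B = (12, 10)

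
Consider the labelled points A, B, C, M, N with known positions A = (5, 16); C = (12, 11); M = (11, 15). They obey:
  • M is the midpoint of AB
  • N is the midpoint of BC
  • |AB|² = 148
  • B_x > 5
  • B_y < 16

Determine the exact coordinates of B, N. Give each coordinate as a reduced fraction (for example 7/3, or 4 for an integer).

B = (17, 14)
N = (29/2, 25/2)

1. B_x = 17  [B = 2·M−A = 2·(11, 15)−(5, 16)]
2. B_y = 14  [B = 2·M−A = 2·(11, 15)−(5, 16)]
   so B = (17, 14)
3. N_x = 29/2  [2·N = B+C = (17, 14)+(12, 11)]
4. N_y = 25/2  [2·N = B+C = (17, 14)+(12, 11)]
   so N = (29/2, 25/2)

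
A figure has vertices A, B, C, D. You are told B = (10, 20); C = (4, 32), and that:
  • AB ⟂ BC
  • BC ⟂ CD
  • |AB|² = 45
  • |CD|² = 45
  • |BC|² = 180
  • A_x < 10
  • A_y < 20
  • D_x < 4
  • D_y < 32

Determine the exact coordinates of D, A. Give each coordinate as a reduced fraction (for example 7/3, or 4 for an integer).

D = (-2, 29)
A = (4, 17)

1. D_x = -2  [[BC ⟂ CD ⇒ -6x+12y-360=0] ∩ [|D−(4, 32)|²=45]]
2. D_y = 29  [[BC ⟂ CD ⇒ -6x+12y-360=0] ∩ [|D−(4, 32)|²=45]]
   so D = (-2, 29)
3. A_x = 4  [[AB ⟂ BC ⇒ 6x-12y+180=0] ∩ [|A−(10, 20)|²=45]]
4. A_y = 17  [[AB ⟂ BC ⇒ 6x-12y+180=0] ∩ [|A−(10, 20)|²=45]]
   so A = (4, 17)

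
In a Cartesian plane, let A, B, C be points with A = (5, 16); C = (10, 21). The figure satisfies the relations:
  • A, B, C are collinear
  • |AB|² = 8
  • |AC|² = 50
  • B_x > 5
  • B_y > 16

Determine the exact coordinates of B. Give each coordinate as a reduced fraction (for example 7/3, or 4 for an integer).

1. B_x = 7  [[A, B, C are collinear ⇒ 5x-5y+55=0] ∩ [|B−(5, 16)|²=8]]
2. B_y = 18  [[A, B, C are collinear ⇒ 5x-5y+55=0] ∩ [|B−(5, 16)|²=8]]
   so B = (7, 18)

B = (7, 18)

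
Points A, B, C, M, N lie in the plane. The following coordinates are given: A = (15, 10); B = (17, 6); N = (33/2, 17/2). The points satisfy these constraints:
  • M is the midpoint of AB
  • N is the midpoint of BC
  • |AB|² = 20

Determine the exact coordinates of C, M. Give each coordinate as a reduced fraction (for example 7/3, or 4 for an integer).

1. M_x = 16  [2·M = A+B = (15, 10)+(17, 6)]
2. M_y = 8  [2·M = A+B = (15, 10)+(17, 6)]
   so M = (16, 8)
3. C_x = 16  [C = 2·N−B = 2·(33/2, 17/2)−(17, 6)]
4. C_y = 11  [C = 2·N−B = 2·(33/2, 17/2)−(17, 6)]
   so C = (16, 11)

C = (16, 11)
M = (16, 8)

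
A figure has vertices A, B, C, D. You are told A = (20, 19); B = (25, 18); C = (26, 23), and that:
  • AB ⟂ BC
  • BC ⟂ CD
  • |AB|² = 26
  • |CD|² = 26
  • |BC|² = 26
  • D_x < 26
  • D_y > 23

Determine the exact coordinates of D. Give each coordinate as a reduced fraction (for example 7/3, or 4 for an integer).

1. D_x = 21  [[BC ⟂ CD ⇒ 1x+5y-141=0] ∩ [|D−(26, 23)|²=26]]
2. D_y = 24  [[BC ⟂ CD ⇒ 1x+5y-141=0] ∩ [|D−(26, 23)|²=26]]
   so D = (21, 24)

D = (21, 24)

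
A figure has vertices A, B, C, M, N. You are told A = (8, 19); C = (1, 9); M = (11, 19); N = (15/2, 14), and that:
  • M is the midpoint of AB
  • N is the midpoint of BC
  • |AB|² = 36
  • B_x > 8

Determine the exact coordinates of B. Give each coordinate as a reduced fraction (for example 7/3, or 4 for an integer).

B = (14, 19)

1. B_x = 14  [B = 2·M−A = 2·(11, 19)−(8, 19)]
2. B_y = 19  [B = 2·M−A = 2·(11, 19)−(8, 19)]
   so B = (14, 19)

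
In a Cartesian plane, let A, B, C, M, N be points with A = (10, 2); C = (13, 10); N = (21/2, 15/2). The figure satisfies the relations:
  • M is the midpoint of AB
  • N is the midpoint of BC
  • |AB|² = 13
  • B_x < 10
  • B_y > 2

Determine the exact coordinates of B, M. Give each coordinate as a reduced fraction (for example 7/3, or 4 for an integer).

1. B_x = 8  [B = 2·N−C = 2·(21/2, 15/2)−(13, 10)]
2. B_y = 5  [B = 2·N−C = 2·(21/2, 15/2)−(13, 10)]
   so B = (8, 5)
3. M_x = 9  [2·M = A+B = (10, 2)+(8, 5)]
4. M_y = 7/2  [2·M = A+B = (10, 2)+(8, 5)]
   so M = (9, 7/2)

B = (8, 5)
M = (9, 7/2)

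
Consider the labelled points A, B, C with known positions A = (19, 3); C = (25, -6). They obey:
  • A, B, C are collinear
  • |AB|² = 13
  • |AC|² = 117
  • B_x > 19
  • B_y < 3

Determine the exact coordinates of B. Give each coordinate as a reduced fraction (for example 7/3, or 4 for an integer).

1. B_x = 21  [[A, B, C are collinear ⇒ -9x-6y+189=0] ∩ [|B−(19, 3)|²=13]]
2. B_y = 0  [[A, B, C are collinear ⇒ -9x-6y+189=0] ∩ [|B−(19, 3)|²=13]]
   so B = (21, 0)

B = (21, 0)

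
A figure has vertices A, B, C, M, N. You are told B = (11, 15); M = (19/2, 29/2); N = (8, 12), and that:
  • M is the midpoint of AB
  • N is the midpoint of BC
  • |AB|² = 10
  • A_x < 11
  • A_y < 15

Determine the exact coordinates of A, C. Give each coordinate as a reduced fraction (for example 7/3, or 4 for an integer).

A = (8, 14)
C = (5, 9)

1. A_x = 8  [A = 2·M−B = 2·(19/2, 29/2)−(11, 15)]
2. A_y = 14  [A = 2·M−B = 2·(19/2, 29/2)−(11, 15)]
   so A = (8, 14)
3. C_x = 5  [C = 2·N−B = 2·(8, 12)−(11, 15)]
4. C_y = 9  [C = 2·N−B = 2·(8, 12)−(11, 15)]
   so C = (5, 9)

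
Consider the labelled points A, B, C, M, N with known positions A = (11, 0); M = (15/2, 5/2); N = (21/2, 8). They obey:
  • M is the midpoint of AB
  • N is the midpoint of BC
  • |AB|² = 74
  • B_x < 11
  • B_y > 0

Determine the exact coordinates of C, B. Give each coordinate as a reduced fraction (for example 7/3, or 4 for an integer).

1. B_x = 4  [B = 2·M−A = 2·(15/2, 5/2)−(11, 0)]
2. B_y = 5  [B = 2·M−A = 2·(15/2, 5/2)−(11, 0)]
   so B = (4, 5)
3. C_x = 17  [C = 2·N−B = 2·(21/2, 8)−(4, 5)]
4. C_y = 11  [C = 2·N−B = 2·(21/2, 8)−(4, 5)]
   so C = (17, 11)

C = (17, 11)
B = (4, 5)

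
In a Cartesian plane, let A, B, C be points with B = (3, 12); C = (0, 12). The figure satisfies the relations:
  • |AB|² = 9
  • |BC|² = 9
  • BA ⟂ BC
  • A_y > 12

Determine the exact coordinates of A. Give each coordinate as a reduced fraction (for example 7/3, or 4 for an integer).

A = (3, 15)

1. A_x = 3  [[BA ⟂ BC ⇒ -3x+9=0] ∩ [|A−(3, 12)|²=9]]
2. A_y = 15  [[BA ⟂ BC ⇒ -3x+9=0] ∩ [|A−(3, 12)|²=9]]
   so A = (3, 15)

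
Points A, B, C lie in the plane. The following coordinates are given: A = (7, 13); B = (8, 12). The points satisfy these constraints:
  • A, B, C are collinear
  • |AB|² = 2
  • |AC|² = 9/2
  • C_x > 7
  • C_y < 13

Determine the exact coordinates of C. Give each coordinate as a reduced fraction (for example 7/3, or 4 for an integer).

1. C_x = 17/2  [[A, B, C are collinear ⇒ 1x+1y-20=0] ∩ [|C−(7, 13)|²=9/2]]
2. C_y = 23/2  [[A, B, C are collinear ⇒ 1x+1y-20=0] ∩ [|C−(7, 13)|²=9/2]]
   so C = (17/2, 23/2)

C = (17/2, 23/2)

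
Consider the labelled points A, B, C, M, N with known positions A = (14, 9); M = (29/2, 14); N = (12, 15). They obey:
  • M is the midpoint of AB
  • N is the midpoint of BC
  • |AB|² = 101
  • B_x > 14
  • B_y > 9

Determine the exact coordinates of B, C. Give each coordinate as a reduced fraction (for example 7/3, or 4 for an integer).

B = (15, 19)
C = (9, 11)

1. B_x = 15  [B = 2·M−A = 2·(29/2, 14)−(14, 9)]
2. B_y = 19  [B = 2·M−A = 2·(29/2, 14)−(14, 9)]
   so B = (15, 19)
3. C_x = 9  [C = 2·N−B = 2·(12, 15)−(15, 19)]
4. C_y = 11  [C = 2·N−B = 2·(12, 15)−(15, 19)]
   so C = (9, 11)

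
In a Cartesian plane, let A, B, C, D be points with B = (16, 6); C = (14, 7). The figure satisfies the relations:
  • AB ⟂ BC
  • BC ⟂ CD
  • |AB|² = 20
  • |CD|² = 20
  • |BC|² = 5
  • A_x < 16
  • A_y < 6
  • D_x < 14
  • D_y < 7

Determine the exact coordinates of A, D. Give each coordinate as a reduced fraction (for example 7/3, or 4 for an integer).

1. A_x = 14  [[AB ⟂ BC ⇒ 2x-1y-26=0] ∩ [|A−(16, 6)|²=20]]
2. A_y = 2  [[AB ⟂ BC ⇒ 2x-1y-26=0] ∩ [|A−(16, 6)|²=20]]
   so A = (14, 2)
3. D_x = 12  [[BC ⟂ CD ⇒ -2x+1y+21=0] ∩ [|D−(14, 7)|²=20]]
4. D_y = 3  [[BC ⟂ CD ⇒ -2x+1y+21=0] ∩ [|D−(14, 7)|²=20]]
   so D = (12, 3)

A = (14, 2)
D = (12, 3)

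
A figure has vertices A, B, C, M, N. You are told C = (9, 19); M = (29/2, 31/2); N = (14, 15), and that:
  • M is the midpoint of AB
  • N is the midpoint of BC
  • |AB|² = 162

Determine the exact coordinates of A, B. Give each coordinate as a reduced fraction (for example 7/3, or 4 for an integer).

1. B_x = 19  [B = 2·N−C = 2·(14, 15)−(9, 19)]
2. B_y = 11  [B = 2·N−C = 2·(14, 15)−(9, 19)]
   so B = (19, 11)
3. A_x = 10  [A = 2·M−B = 2·(29/2, 31/2)−(19, 11)]
4. A_y = 20  [A = 2·M−B = 2·(29/2, 31/2)−(19, 11)]
   so A = (10, 20)

A = (10, 20)
B = (19, 11)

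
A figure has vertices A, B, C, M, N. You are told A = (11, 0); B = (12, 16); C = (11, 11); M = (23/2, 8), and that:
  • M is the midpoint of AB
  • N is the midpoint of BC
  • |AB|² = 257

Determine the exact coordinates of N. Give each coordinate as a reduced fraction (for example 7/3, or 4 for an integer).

1. N_x = 23/2  [2·N = B+C = (12, 16)+(11, 11)]
2. N_y = 27/2  [2·N = B+C = (12, 16)+(11, 11)]
   so N = (23/2, 27/2)

N = (23/2, 27/2)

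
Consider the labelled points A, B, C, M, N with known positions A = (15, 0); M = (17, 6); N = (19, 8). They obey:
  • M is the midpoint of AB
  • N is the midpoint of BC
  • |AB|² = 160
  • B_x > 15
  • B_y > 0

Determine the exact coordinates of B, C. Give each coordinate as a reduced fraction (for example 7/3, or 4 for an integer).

1. B_x = 19  [B = 2·M−A = 2·(17, 6)−(15, 0)]
2. B_y = 12  [B = 2·M−A = 2·(17, 6)−(15, 0)]
   so B = (19, 12)
3. C_x = 19  [C = 2·N−B = 2·(19, 8)−(19, 12)]
4. C_y = 4  [C = 2·N−B = 2·(19, 8)−(19, 12)]
   so C = (19, 4)

B = (19, 12)
C = (19, 4)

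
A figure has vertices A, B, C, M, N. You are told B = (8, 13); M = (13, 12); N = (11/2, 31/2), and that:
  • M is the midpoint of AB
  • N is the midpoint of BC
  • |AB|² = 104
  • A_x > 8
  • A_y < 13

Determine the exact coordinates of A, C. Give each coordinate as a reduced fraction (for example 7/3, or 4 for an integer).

1. A_x = 18  [A = 2·M−B = 2·(13, 12)−(8, 13)]
2. A_y = 11  [A = 2·M−B = 2·(13, 12)−(8, 13)]
   so A = (18, 11)
3. C_x = 3  [C = 2·N−B = 2·(11/2, 31/2)−(8, 13)]
4. C_y = 18  [C = 2·N−B = 2·(11/2, 31/2)−(8, 13)]
   so C = (3, 18)

A = (18, 11)
C = (3, 18)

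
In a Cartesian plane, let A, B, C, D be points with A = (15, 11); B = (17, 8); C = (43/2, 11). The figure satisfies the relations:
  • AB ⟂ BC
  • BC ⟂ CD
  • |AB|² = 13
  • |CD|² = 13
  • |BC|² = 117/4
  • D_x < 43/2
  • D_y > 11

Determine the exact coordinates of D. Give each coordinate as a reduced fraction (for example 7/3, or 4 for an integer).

1. D_x = 39/2  [[BC ⟂ CD ⇒ 9/2x+3y-519/4=0] ∩ [|D−(43/2, 11)|²=13]]
2. D_y = 14  [[BC ⟂ CD ⇒ 9/2x+3y-519/4=0] ∩ [|D−(43/2, 11)|²=13]]
   so D = (39/2, 14)

D = (39/2, 14)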